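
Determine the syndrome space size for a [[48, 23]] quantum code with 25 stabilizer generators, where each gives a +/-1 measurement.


Each stabilizer generator gives a binary (+1 or -1) measurement outcome.
With 25 independent generators:
Total syndromes = 2^25
= 33554432

33554432


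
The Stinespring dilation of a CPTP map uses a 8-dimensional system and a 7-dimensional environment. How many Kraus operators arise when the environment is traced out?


Tracing out the environment in an orthonormal basis {|i>_E} gives Kraus operators K_i = <i|_E U |0>_E.
Number of Kraus operators = dim(H_env) = d_env
= 7

7


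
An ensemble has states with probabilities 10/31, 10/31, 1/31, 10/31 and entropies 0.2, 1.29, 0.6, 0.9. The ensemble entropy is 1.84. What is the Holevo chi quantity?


chi = S(rho) - sum_i p_i * S(rho_i)
Weighted entropy = 10/31 * 0.2 + 10/31 * 1.29 + 1/31 * 0.6 + 10/31 * 0.9
= 0.7903
chi = 1.84 - 0.7903
= 1.0497

1.0497


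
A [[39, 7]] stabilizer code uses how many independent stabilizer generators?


For an [[n,k]] stabilizer code:
Number of stabilizer generators = n - k
= 39 - 7
= 32

32


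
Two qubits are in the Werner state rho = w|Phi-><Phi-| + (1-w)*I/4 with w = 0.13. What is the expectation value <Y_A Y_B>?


|Phi-> = (|00> - |11>)/sqrt(2)
For the pure Bell state, <Y_A Y_B> = +1 (Bell-state Pauli correlator).
The maximally-mixed part I/4 has tr(I/4 * P tensor P) = 0 for any traceless Pauli P.
So <Y_A Y_B>_rho = w * (+1) + (1 - w) * 0
= 0.13 * (+1)
= 0.1300

0.1300


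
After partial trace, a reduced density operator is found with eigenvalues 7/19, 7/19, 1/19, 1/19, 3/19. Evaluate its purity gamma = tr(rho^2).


tr(rho^2) = sum of eigenvalues squared
= (7/19)^2 + (7/19)^2 + (1/19)^2 + (1/19)^2 + (3/19)^2
= (49 + 49 + 1 + 1 + 9) / 361
= 109/361
= 0.3019

0.3019


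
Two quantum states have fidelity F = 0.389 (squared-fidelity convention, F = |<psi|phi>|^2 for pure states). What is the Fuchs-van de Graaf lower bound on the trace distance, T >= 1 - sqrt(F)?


Fuchs-van de Graaf (squared-fidelity convention): 1 - sqrt(F) <= T <= sqrt(1 - F).
Lower bound: T >= 1 - sqrt(F)
sqrt(F) = sqrt(0.389) = 0.6237
T >= 1 - 0.6237
T >= 0.3763

0.3763


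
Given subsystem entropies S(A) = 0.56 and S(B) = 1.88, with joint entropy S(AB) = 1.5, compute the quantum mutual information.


I(A:B) = S(A) + S(B) - S(AB)
= 0.56 + 1.88 - 1.5
= 0.9400

0.9400


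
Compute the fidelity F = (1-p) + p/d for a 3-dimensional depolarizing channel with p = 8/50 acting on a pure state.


F = (1-p) + p/d
= (1 - 0.1600) + 0.1600/3
= 0.8400 + 0.0533
= 0.8933

0.8933


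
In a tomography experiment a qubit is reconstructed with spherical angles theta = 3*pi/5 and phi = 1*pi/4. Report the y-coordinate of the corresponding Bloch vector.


theta = 1.8850, phi = 0.7854
r_y = sin(theta)*sin(phi) = 0.9511 * 0.7071
r_y = 0.6725

0.6725


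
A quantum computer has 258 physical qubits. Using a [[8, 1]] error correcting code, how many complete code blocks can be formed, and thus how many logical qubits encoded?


Each code block uses 8 physical qubits for 1 logical qubit(s).
Number of complete blocks = floor(258 / 8) = 32
Logical qubits = 32 * 1
= 32

32


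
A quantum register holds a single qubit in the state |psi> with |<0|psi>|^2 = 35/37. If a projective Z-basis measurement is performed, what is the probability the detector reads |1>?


|alpha|^2 = 35/37 = 0.9459
|beta|^2 = 1 - 35/37 = 2/37 = 0.0541
P(|1>) = |beta|^2 = 0.0541

0.0541


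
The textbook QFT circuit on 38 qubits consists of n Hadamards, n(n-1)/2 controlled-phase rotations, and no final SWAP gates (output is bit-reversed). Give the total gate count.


Hadamard gates: 38
Controlled rotations: n*(n-1)/2 = 38*37/2 = 703
SWAP gates: 0 (omitted)
Total = 38 + 703
= 741

741


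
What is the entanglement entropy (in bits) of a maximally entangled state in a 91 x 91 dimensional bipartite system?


For a maximally entangled state in d x d:
S = log2(d) = log2(91)
= 6.5078

6.5078


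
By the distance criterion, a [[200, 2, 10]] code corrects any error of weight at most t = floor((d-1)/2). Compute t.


Code parameters: [[200, 2, 10]], distance d = 10.
Number of correctable errors = floor((d-1)/2)
= floor((10 - 1)/2)
= floor(9/2)
= 4

4


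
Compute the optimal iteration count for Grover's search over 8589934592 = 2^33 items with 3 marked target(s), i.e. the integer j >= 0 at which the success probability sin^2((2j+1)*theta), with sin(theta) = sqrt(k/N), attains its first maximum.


After j Grover iterations the success probability is P(j) = sin^2((2j+1)*theta), where sin(theta) = sqrt(k/N).
N = 2^33 = 8589934592, k = 3
sin(theta) = sqrt(k/N) = 1.868812365e-05
theta = arcsin(sqrt(k/N)) = 1.868812365e-05 rad
P(j) reaches its first maximum when (2j+1)*theta is as close as possible to pi/2, i.e. j = round(pi/(4*theta) - 1/2).
pi/(4*theta) - 1/2 = 42026.0928
(For comparison, the common estimate pi/4 * sqrt(N/k) = 42026.5928; the exact maximiser is used here.)
Optimal iterations = 42026

42026


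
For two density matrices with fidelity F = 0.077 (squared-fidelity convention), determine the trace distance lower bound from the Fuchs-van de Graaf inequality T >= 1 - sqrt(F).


Fuchs-van de Graaf (squared-fidelity convention): 1 - sqrt(F) <= T <= sqrt(1 - F).
Lower bound: T >= 1 - sqrt(F)
sqrt(F) = sqrt(0.077) = 0.2775
T >= 1 - 0.2775
T >= 0.7225

0.7225


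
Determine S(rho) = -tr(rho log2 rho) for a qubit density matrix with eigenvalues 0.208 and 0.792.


S = -p*log2(p) - (1-p)*log2(1-p)
p = 0.2080, 1-p = 0.7920
= -0.2080 * log2(0.2080) - 0.7920 * log2(0.7920)
= -(-0.4712) - (-0.2665)
= 0.7376

0.7376


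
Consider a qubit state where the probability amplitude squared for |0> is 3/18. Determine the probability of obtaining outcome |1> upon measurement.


|alpha|^2 = 3/18 = 0.1667
|beta|^2 = 1 - 3/18 = 15/18 = 0.8333
P(|1>) = |beta|^2 = 0.8333

0.8333


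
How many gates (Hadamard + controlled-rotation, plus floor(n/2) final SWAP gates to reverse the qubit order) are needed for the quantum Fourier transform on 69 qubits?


Hadamard gates: 69
Controlled rotations: n*(n-1)/2 = 69*68/2 = 2346
SWAP gates: floor(n/2) = floor(69/2) = 34
Total = 69 + 2346 + 34
= 2449

2449


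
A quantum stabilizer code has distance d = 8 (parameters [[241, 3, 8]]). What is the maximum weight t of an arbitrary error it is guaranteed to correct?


Code parameters: [[241, 3, 8]], distance d = 8.
Number of correctable errors = floor((d-1)/2)
= floor((8 - 1)/2)
= floor(7/2)
= 3

3


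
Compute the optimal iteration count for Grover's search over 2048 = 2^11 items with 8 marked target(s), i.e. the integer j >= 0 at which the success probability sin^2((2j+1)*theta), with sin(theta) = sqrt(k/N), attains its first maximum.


After j Grover iterations the success probability is P(j) = sin^2((2j+1)*theta), where sin(theta) = sqrt(k/N).
N = 2^11 = 2048, k = 8
sin(theta) = sqrt(k/N) = 0.0625
theta = arcsin(sqrt(k/N)) = 0.0625407618 rad
P(j) reaches its first maximum when (2j+1)*theta is as close as possible to pi/2, i.e. j = round(pi/(4*theta) - 1/2).
pi/(4*theta) - 1/2 = 12.0582
(For comparison, the common estimate pi/4 * sqrt(N/k) = 12.5664; the exact maximiser is used here.)
Optimal iterations = 12

12


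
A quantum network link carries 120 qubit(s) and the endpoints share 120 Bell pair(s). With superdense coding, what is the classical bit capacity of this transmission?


Superdense coding allows 2 classical bits per shared entangled pair.
120 pair(s) -> 2 * 120 = 240 classical bits

240


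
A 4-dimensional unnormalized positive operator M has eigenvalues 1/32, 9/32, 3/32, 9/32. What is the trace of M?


tr(M) = sum of eigenvalues
= 1/32 + 9/32 + 3/32 + 9/32
= 22/32
= 0.6875

0.6875


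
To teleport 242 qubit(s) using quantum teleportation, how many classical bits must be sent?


Quantum teleportation requires 2 classical bits per qubit teleported.
242 qubit(s) -> 2 * 242 = 484 classical bits

484


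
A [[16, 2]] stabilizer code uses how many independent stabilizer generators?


For an [[n,k]] stabilizer code:
Number of stabilizer generators = n - k
= 16 - 2
= 14

14


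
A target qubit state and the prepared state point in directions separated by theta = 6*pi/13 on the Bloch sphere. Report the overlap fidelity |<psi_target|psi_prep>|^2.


For states separated by angle theta on Bloch sphere:
F = cos^2(theta/2)
theta = 6*pi/13 = 1.4500
theta/2 = 0.7250
cos(theta/2) = 0.7485
F = 0.5603

0.5603


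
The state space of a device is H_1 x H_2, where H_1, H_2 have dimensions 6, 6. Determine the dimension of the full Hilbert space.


dim(H_1 x H_2) = 6 * 6
= 36

36


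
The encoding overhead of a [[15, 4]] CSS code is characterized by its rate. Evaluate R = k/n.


Code rate R = k/n
= 4/15
= 0.2667

0.2667


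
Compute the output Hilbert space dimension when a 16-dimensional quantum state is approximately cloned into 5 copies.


Output space = H^(tensor 5) where dim(H) = 16
dim = 16^5
= 256 (after 2 factors)
= 4096 (after 3 factors)
= 65536 (after 4 factors)
= 1048576 (after 5 factors)
= 1048576

1048576


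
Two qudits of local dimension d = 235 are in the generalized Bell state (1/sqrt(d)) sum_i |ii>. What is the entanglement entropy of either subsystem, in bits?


For a maximally entangled state in d x d:
S = log2(d) = log2(235)
= 7.8765

7.8765


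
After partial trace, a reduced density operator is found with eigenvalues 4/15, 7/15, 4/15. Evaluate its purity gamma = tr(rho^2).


tr(rho^2) = sum of eigenvalues squared
= (4/15)^2 + (7/15)^2 + (4/15)^2
= (16 + 49 + 16) / 225
= 81/225
= 0.3600

0.3600


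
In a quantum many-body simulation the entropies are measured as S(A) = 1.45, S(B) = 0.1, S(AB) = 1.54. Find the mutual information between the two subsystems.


I(A:B) = S(A) + S(B) - S(AB)
= 1.45 + 0.1 - 1.54
= 0.0100

0.0100


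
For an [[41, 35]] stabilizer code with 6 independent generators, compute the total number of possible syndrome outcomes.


Each stabilizer generator gives a binary (+1 or -1) measurement outcome.
With 6 independent generators:
Total syndromes = 2^6
= 64

64


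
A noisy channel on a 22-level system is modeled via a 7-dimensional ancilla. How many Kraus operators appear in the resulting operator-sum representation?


Tracing out the environment in an orthonormal basis {|i>_E} gives Kraus operators K_i = <i|_E U |0>_E.
Number of Kraus operators = dim(H_env) = d_env
= 7

7


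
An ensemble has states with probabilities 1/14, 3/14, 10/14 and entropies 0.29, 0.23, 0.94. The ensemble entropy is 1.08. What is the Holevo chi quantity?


chi = S(rho) - sum_i p_i * S(rho_i)
Weighted entropy = 1/14 * 0.29 + 3/14 * 0.23 + 10/14 * 0.94
= 0.7414
chi = 1.08 - 0.7414
= 0.3386

0.3386


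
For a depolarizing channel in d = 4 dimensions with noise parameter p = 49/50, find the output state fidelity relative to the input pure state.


F = (1-p) + p/d
= (1 - 0.9800) + 0.9800/4
= 0.0200 + 0.2450
= 0.2650

0.2650


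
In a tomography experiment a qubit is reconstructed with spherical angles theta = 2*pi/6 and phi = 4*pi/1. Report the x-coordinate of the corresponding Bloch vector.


theta = 1.0472, phi = 12.5664
r_x = sin(theta)*cos(phi) = 0.8660 * 1.0000
r_x = 0.8660

0.8660


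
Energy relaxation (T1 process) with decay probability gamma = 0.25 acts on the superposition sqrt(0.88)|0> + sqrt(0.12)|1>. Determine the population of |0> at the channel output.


For amplitude damping with parameter gamma on state sqrt(a)|0> + sqrt(b)|1>:
alpha^2 = 0.88, beta^2 = 0.12
P(|0>) = alpha^2 + gamma * beta^2
= 0.88 + 0.25 * 0.12
= 0.88 + 0.0300
= 0.9100

0.9100


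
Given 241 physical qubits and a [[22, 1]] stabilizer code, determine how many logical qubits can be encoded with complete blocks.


Each code block uses 22 physical qubits for 1 logical qubit(s).
Number of complete blocks = floor(241 / 22) = 10
Logical qubits = 10 * 1
= 10

10


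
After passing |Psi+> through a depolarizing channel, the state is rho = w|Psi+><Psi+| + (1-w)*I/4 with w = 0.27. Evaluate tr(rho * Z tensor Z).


|Psi+> = (|01> + |10>)/sqrt(2)
For the pure Bell state, <Z_A Z_B> = -1 (Bell-state Pauli correlator).
The maximally-mixed part I/4 has tr(I/4 * P tensor P) = 0 for any traceless Pauli P.
So <Z_A Z_B>_rho = w * (-1) + (1 - w) * 0
= 0.27 * (-1)
= -0.2700

-0.2700


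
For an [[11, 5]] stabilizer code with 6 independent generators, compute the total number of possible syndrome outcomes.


Each stabilizer generator gives a binary (+1 or -1) measurement outcome.
With 6 independent generators:
Total syndromes = 2^6
= 64

64


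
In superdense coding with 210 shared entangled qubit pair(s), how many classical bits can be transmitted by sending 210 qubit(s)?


Superdense coding allows 2 classical bits per shared entangled pair.
210 pair(s) -> 2 * 210 = 420 classical bits

420


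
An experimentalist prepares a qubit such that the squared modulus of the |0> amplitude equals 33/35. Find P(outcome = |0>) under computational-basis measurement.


|alpha|^2 = 33/35 = 0.9429
|beta|^2 = 1 - 33/35 = 2/35 = 0.0571
P(|0>) = |alpha|^2 = 0.9429

0.9429


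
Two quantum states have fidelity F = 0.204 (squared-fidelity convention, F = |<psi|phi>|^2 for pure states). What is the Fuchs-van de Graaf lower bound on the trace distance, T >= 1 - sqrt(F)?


Fuchs-van de Graaf (squared-fidelity convention): 1 - sqrt(F) <= T <= sqrt(1 - F).
Lower bound: T >= 1 - sqrt(F)
sqrt(F) = sqrt(0.204) = 0.4517
T >= 1 - 0.4517
T >= 0.5483

0.5483


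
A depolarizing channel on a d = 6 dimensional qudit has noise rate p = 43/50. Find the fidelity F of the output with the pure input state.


F = (1-p) + p/d
= (1 - 0.8600) + 0.8600/6
= 0.1400 + 0.1433
= 0.2833

0.2833


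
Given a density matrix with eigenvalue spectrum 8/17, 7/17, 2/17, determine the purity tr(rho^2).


tr(rho^2) = sum of eigenvalues squared
= (8/17)^2 + (7/17)^2 + (2/17)^2
= (64 + 49 + 4) / 289
= 117/289
= 0.4048

0.4048


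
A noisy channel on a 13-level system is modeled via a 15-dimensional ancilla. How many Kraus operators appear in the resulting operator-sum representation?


Tracing out the environment in an orthonormal basis {|i>_E} gives Kraus operators K_i = <i|_E U |0>_E.
Number of Kraus operators = dim(H_env) = d_env
= 15

15


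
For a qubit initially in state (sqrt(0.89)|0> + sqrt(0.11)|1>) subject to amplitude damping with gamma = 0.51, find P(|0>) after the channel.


For amplitude damping with parameter gamma on state sqrt(a)|0> + sqrt(b)|1>:
alpha^2 = 0.89, beta^2 = 0.11
P(|0>) = alpha^2 + gamma * beta^2
= 0.89 + 0.51 * 0.11
= 0.89 + 0.0561
= 0.9461

0.9461


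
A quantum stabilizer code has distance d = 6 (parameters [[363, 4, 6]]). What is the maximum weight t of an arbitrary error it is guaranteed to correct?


Code parameters: [[363, 4, 6]], distance d = 6.
Number of correctable errors = floor((d-1)/2)
= floor((6 - 1)/2)
= floor(5/2)
= 2

2


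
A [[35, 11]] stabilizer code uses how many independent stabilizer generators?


For an [[n,k]] stabilizer code:
Number of stabilizer generators = n - k
= 35 - 11
= 24

24


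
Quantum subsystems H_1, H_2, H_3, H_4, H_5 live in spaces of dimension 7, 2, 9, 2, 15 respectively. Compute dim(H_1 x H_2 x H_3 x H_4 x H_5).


dim(H_1 x H_2 x H_3 x H_4 x H_5) = 7 * 2 * 9 * 2 * 15
= 14 * 9 * 2 * 15
= 126 * 2 * 15
= 252 * 15
= 3780

3780


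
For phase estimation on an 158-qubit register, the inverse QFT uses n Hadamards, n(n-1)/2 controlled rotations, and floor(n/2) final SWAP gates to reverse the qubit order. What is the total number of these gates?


Hadamard gates: 158
Controlled rotations: n*(n-1)/2 = 158*157/2 = 12403
SWAP gates: floor(n/2) = floor(158/2) = 79
Total = 158 + 12403 + 79
= 12640

12640


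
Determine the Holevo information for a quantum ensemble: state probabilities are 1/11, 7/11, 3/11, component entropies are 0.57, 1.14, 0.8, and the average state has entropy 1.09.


chi = S(rho) - sum_i p_i * S(rho_i)
Weighted entropy = 1/11 * 0.57 + 7/11 * 1.14 + 3/11 * 0.8
= 0.9955
chi = 1.09 - 0.9955
= 0.0945

0.0945


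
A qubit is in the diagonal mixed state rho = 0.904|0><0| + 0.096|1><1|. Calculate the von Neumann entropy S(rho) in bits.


S = -p*log2(p) - (1-p)*log2(1-p)
p = 0.9040, 1-p = 0.0960
= -0.9040 * log2(0.9040) - 0.0960 * log2(0.0960)
= -(-0.1316) - (-0.3246)
= 0.4562

0.4562


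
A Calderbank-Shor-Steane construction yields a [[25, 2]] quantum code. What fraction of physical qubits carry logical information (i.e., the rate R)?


Code rate R = k/n
= 2/25
= 0.0800

0.0800


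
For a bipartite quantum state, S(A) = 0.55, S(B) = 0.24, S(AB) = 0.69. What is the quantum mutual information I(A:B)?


I(A:B) = S(A) + S(B) - S(AB)
= 0.55 + 0.24 - 0.69
= 0.1000

0.1000


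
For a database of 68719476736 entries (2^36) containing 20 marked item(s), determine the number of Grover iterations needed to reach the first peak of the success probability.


After j Grover iterations the success probability is P(j) = sin^2((2j+1)*theta), where sin(theta) = sqrt(k/N).
N = 2^36 = 68719476736, k = 20
sin(theta) = sqrt(k/N) = 1.70598448e-05
theta = arcsin(sqrt(k/N)) = 1.70598448e-05 rad
P(j) reaches its first maximum when (2j+1)*theta is as close as possible to pi/2, i.e. j = round(pi/(4*theta) - 1/2).
pi/(4*theta) - 1/2 = 46037.3258
(For comparison, the common estimate pi/4 * sqrt(N/k) = 46037.8258; the exact maximiser is used here.)
Optimal iterations = 46037

46037


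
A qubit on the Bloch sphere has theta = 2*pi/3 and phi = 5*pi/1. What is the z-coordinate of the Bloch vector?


theta = 2.0944, phi = 15.7080
r_z = cos(theta) = -0.5000

-0.5000


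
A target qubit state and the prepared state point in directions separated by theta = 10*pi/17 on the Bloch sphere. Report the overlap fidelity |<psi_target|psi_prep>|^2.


For states separated by angle theta on Bloch sphere:
F = cos^2(theta/2)
theta = 10*pi/17 = 1.8480
theta/2 = 0.9240
cos(theta/2) = 0.6026
F = 0.3632

0.3632


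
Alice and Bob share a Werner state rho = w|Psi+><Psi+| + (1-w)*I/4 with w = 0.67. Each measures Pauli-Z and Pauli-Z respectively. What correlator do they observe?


|Psi+> = (|01> + |10>)/sqrt(2)
For the pure Bell state, <Z_A Z_B> = -1 (Bell-state Pauli correlator).
The maximally-mixed part I/4 has tr(I/4 * P tensor P) = 0 for any traceless Pauli P.
So <Z_A Z_B>_rho = w * (-1) + (1 - w) * 0
= 0.67 * (-1)
= -0.6700

-0.6700


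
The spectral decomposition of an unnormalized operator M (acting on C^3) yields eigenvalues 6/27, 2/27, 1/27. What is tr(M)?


tr(M) = sum of eigenvalues
= 6/27 + 2/27 + 1/27
= 9/27
= 0.3333

0.3333


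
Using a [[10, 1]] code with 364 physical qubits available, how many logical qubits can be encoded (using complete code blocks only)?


Each code block uses 10 physical qubits for 1 logical qubit(s).
Number of complete blocks = floor(364 / 10) = 36
Logical qubits = 36 * 1
= 36

36


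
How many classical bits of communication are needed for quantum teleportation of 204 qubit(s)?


Quantum teleportation requires 2 classical bits per qubit teleported.
204 qubit(s) -> 2 * 204 = 408 classical bits

408


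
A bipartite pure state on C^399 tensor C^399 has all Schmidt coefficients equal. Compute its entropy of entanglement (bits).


For a maximally entangled state in d x d:
S = log2(d) = log2(399)
= 8.6402

8.6402


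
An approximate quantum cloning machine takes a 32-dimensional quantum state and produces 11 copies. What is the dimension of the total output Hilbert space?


Output space = H^(tensor 11) where dim(H) = 32
dim = 32^11
= 1024 (after 2 factors)
= 32768 (after 3 factors)
= 1048576 (after 4 factors)
= 33554432 (after 5 factors)
= 1073741824 (after 6 factors)
= 34359738368 (after 7 factors)
= 1099511627776 (after 8 factors)
= 35184372088832 (after 9 factors)
= 1125899906842624 (after 10 factors)
= 36028797018963968 (after 11 factors)
= 36028797018963968

36028797018963968


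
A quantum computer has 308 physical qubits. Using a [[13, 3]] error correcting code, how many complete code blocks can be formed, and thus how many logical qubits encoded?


Each code block uses 13 physical qubits for 3 logical qubit(s).
Number of complete blocks = floor(308 / 13) = 23
Logical qubits = 23 * 3
= 69

69


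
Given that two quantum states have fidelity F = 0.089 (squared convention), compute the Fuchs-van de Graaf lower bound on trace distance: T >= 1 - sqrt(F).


Fuchs-van de Graaf (squared-fidelity convention): 1 - sqrt(F) <= T <= sqrt(1 - F).
Lower bound: T >= 1 - sqrt(F)
sqrt(F) = sqrt(0.089) = 0.2983
T >= 1 - 0.2983
T >= 0.7017

0.7017


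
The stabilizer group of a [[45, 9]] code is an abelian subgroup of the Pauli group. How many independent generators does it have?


For an [[n,k]] stabilizer code:
Number of stabilizer generators = n - k
= 45 - 9
= 36

36


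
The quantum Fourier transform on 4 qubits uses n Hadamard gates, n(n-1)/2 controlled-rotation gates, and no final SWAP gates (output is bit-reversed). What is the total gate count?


Hadamard gates: 4
Controlled rotations: n*(n-1)/2 = 4*3/2 = 6
SWAP gates: 0 (omitted)
Total = 4 + 6
= 10

10


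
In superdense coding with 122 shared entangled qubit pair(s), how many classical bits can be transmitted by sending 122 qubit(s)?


Superdense coding allows 2 classical bits per shared entangled pair.
122 pair(s) -> 2 * 122 = 244 classical bits

244


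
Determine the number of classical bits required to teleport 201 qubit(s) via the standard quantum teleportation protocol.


Quantum teleportation requires 2 classical bits per qubit teleported.
201 qubit(s) -> 2 * 201 = 402 classical bits

402


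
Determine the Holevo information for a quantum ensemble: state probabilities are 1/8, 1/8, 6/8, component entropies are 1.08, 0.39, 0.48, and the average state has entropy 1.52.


chi = S(rho) - sum_i p_i * S(rho_i)
Weighted entropy = 1/8 * 1.08 + 1/8 * 0.39 + 6/8 * 0.48
= 0.5437
chi = 1.52 - 0.5437
= 0.9763

0.9763


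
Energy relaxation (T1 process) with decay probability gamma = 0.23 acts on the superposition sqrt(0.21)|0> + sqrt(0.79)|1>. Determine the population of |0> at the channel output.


For amplitude damping with parameter gamma on state sqrt(a)|0> + sqrt(b)|1>:
alpha^2 = 0.21, beta^2 = 0.79
P(|0>) = alpha^2 + gamma * beta^2
= 0.21 + 0.23 * 0.79
= 0.21 + 0.1817
= 0.3917

0.3917


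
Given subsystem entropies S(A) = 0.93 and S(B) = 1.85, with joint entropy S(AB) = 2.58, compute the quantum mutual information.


I(A:B) = S(A) + S(B) - S(AB)
= 0.93 + 1.85 - 2.58
= 0.2000

0.2000


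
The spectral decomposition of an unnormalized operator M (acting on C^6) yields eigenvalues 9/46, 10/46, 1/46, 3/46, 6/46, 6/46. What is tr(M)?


tr(M) = sum of eigenvalues
= 9/46 + 10/46 + 1/46 + 3/46 + 6/46 + 6/46
= 35/46
= 0.7609

0.7609


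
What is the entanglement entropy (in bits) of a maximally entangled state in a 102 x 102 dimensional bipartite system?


For a maximally entangled state in d x d:
S = log2(d) = log2(102)
= 6.6724

6.6724


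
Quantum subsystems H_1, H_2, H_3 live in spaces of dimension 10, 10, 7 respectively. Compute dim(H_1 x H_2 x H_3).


dim(H_1 x H_2 x H_3) = 10 * 10 * 7
= 100 * 7
= 700

700


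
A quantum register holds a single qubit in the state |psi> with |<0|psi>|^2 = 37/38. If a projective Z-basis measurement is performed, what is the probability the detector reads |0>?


|alpha|^2 = 37/38 = 0.9737
|beta|^2 = 1 - 37/38 = 1/38 = 0.0263
P(|0>) = |alpha|^2 = 0.9737

0.9737


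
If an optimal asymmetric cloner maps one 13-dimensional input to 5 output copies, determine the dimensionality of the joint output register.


Output space = H^(tensor 5) where dim(H) = 13
dim = 13^5
= 169 (after 2 factors)
= 2197 (after 3 factors)
= 28561 (after 4 factors)
= 371293 (after 5 factors)
= 371293

371293


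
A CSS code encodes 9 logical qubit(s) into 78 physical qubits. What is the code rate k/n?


Code rate R = k/n
= 9/78
= 0.1154

0.1154


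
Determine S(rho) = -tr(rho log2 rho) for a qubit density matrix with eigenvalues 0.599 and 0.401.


S = -p*log2(p) - (1-p)*log2(1-p)
p = 0.5990, 1-p = 0.4010
= -0.5990 * log2(0.5990) - 0.4010 * log2(0.4010)
= -(-0.4429) - (-0.5286)
= 0.9715

0.9715


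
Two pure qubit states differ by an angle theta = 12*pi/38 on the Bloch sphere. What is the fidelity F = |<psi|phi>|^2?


For states separated by angle theta on Bloch sphere:
F = cos^2(theta/2)
theta = 12*pi/38 = 0.9921
theta/2 = 0.4960
cos(theta/2) = 0.8795
F = 0.7735

0.7735


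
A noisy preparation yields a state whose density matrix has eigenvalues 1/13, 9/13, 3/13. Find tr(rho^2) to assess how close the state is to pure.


tr(rho^2) = sum of eigenvalues squared
= (1/13)^2 + (9/13)^2 + (3/13)^2
= (1 + 81 + 9) / 169
= 91/169
= 0.5385

0.5385


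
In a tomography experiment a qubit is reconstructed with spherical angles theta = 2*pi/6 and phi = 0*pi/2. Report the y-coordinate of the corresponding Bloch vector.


theta = 1.0472, phi = 0.0000
r_y = sin(theta)*sin(phi) = 0.8660 * 0.0000
r_y = 0.0000

0.0000


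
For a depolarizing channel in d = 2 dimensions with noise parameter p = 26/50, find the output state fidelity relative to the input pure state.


F = (1-p) + p/d
= (1 - 0.5200) + 0.5200/2
= 0.4800 + 0.2600
= 0.7400

0.7400


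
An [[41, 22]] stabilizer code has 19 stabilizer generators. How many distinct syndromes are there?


Each stabilizer generator gives a binary (+1 or -1) measurement outcome.
With 19 independent generators:
Total syndromes = 2^19
= 524288

524288


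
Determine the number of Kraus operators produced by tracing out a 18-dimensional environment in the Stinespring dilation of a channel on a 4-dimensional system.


Tracing out the environment in an orthonormal basis {|i>_E} gives Kraus operators K_i = <i|_E U |0>_E.
Number of Kraus operators = dim(H_env) = d_env
= 18

18


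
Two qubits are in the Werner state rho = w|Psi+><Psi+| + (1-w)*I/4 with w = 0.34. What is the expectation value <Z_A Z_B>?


|Psi+> = (|01> + |10>)/sqrt(2)
For the pure Bell state, <Z_A Z_B> = -1 (Bell-state Pauli correlator).
The maximally-mixed part I/4 has tr(I/4 * P tensor P) = 0 for any traceless Pauli P.
So <Z_A Z_B>_rho = w * (-1) + (1 - w) * 0
= 0.34 * (-1)
= -0.3400

-0.3400


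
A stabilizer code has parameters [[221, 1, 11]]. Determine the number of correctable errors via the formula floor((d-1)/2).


Code parameters: [[221, 1, 11]], distance d = 11.
Number of correctable errors = floor((d-1)/2)
= floor((11 - 1)/2)
= floor(10/2)
= 5

5


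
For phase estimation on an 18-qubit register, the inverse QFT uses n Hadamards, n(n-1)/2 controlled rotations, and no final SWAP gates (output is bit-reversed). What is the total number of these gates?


Hadamard gates: 18
Controlled rotations: n*(n-1)/2 = 18*17/2 = 153
SWAP gates: 0 (omitted)
Total = 18 + 153
= 171

171


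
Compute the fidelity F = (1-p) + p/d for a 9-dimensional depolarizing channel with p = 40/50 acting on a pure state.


F = (1-p) + p/d
= (1 - 0.8000) + 0.8000/9
= 0.2000 + 0.0889
= 0.2889

0.2889


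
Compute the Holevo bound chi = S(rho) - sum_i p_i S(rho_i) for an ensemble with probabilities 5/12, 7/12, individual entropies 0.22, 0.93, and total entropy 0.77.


chi = S(rho) - sum_i p_i * S(rho_i)
Weighted entropy = 5/12 * 0.22 + 7/12 * 0.93
= 0.6342
chi = 0.77 - 0.6342
= 0.1358

0.1358


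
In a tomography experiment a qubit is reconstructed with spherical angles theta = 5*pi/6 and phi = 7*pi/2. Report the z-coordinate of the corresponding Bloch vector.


theta = 2.6180, phi = 10.9956
r_z = cos(theta) = -0.8660

-0.8660


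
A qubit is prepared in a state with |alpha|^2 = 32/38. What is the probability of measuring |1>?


|alpha|^2 = 32/38 = 0.8421
|beta|^2 = 1 - 32/38 = 6/38 = 0.1579
P(|1>) = |beta|^2 = 0.1579

0.1579


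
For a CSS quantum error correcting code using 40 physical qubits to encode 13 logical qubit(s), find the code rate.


Code rate R = k/n
= 13/40
= 0.3250

0.3250


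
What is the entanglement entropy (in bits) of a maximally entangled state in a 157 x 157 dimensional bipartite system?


For a maximally entangled state in d x d:
S = log2(d) = log2(157)
= 7.2946

7.2946


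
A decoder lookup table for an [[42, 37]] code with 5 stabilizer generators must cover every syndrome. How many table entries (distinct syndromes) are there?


Each stabilizer generator gives a binary (+1 or -1) measurement outcome.
With 5 independent generators:
Total syndromes = 2^5
= 32

32


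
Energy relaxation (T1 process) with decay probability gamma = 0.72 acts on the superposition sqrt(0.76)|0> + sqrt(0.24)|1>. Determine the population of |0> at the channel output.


For amplitude damping with parameter gamma on state sqrt(a)|0> + sqrt(b)|1>:
alpha^2 = 0.76, beta^2 = 0.24
P(|0>) = alpha^2 + gamma * beta^2
= 0.76 + 0.72 * 0.24
= 0.76 + 0.1728
= 0.9328

0.9328


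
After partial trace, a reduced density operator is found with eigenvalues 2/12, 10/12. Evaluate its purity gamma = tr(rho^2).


tr(rho^2) = sum of eigenvalues squared
= (2/12)^2 + (10/12)^2
= (4 + 100) / 144
= 104/144
= 0.7222

0.7222


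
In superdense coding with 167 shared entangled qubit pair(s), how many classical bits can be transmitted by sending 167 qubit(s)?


Superdense coding allows 2 classical bits per shared entangled pair.
167 pair(s) -> 2 * 167 = 334 classical bits

334


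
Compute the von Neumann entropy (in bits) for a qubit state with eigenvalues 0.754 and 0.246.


S = -p*log2(p) - (1-p)*log2(1-p)
p = 0.7540, 1-p = 0.2460
= -0.7540 * log2(0.7540) - 0.2460 * log2(0.2460)
= -(-0.3072) - (-0.4977)
= 0.8049

0.8049


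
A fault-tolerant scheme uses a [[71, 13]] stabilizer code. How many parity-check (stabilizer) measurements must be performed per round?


For an [[n,k]] stabilizer code:
Number of stabilizer generators = n - k
= 71 - 13
= 58

58


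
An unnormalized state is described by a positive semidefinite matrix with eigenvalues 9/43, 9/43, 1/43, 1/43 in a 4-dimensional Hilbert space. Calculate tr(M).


tr(M) = sum of eigenvalues
= 9/43 + 9/43 + 1/43 + 1/43
= 20/43
= 0.4651

0.4651


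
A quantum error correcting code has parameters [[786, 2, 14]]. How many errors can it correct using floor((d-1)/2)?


Code parameters: [[786, 2, 14]], distance d = 14.
Number of correctable errors = floor((d-1)/2)
= floor((14 - 1)/2)
= floor(13/2)
= 6

6


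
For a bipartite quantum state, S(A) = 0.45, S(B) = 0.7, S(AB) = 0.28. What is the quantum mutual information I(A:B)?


I(A:B) = S(A) + S(B) - S(AB)
= 0.45 + 0.7 - 0.28
= 0.8700

0.8700


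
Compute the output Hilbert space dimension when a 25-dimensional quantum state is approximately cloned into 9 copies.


Output space = H^(tensor 9) where dim(H) = 25
dim = 25^9
= 625 (after 2 factors)
= 15625 (after 3 factors)
= 390625 (after 4 factors)
= 9765625 (after 5 factors)
= 244140625 (after 6 factors)
= 6103515625 (after 7 factors)
= 152587890625 (after 8 factors)
= 3814697265625 (after 9 factors)
= 3814697265625

3814697265625


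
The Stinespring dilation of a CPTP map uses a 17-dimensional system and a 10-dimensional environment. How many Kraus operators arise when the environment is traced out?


Tracing out the environment in an orthonormal basis {|i>_E} gives Kraus operators K_i = <i|_E U |0>_E.
Number of Kraus operators = dim(H_env) = d_env
= 10

10


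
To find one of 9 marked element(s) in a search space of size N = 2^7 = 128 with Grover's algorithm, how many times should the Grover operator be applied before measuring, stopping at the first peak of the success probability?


After j Grover iterations the success probability is P(j) = sin^2((2j+1)*theta), where sin(theta) = sqrt(k/N).
N = 2^7 = 128, k = 9
sin(theta) = sqrt(k/N) = 0.2651650429
theta = arcsin(sqrt(k/N)) = 0.2683750886 rad
P(j) reaches its first maximum when (2j+1)*theta is as close as possible to pi/2, i.e. j = round(pi/(4*theta) - 1/2).
pi/(4*theta) - 1/2 = 2.4265
(For comparison, the common estimate pi/4 * sqrt(N/k) = 2.9619; the exact maximiser is used here.)
Optimal iterations = 2

2


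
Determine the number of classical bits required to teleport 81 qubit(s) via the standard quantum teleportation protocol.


Quantum teleportation requires 2 classical bits per qubit teleported.
81 qubit(s) -> 2 * 81 = 162 classical bits

162


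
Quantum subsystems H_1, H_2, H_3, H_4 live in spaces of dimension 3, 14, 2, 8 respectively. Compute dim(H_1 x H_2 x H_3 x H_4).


dim(H_1 x H_2 x H_3 x H_4) = 3 * 14 * 2 * 8
= 42 * 2 * 8
= 84 * 8
= 672

672


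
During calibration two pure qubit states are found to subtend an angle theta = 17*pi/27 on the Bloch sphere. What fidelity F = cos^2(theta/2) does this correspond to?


For states separated by angle theta on Bloch sphere:
F = cos^2(theta/2)
theta = 17*pi/27 = 1.9780
theta/2 = 0.9890
cos(theta/2) = 0.5495
F = 0.3020

0.3020


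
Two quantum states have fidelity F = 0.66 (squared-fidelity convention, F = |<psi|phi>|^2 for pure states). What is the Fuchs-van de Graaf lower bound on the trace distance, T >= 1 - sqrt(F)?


Fuchs-van de Graaf (squared-fidelity convention): 1 - sqrt(F) <= T <= sqrt(1 - F).
Lower bound: T >= 1 - sqrt(F)
sqrt(F) = sqrt(0.66) = 0.8124
T >= 1 - 0.8124
T >= 0.1876

0.1876


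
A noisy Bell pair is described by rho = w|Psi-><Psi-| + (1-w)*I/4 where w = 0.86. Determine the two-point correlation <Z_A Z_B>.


|Psi-> = (|01> - |10>)/sqrt(2)
For the pure Bell state, <Z_A Z_B> = -1 (Bell-state Pauli correlator).
The maximally-mixed part I/4 has tr(I/4 * P tensor P) = 0 for any traceless Pauli P.
So <Z_A Z_B>_rho = w * (-1) + (1 - w) * 0
= 0.86 * (-1)
= -0.8600

-0.8600


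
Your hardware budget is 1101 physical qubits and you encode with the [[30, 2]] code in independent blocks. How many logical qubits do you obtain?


Each code block uses 30 physical qubits for 2 logical qubit(s).
Number of complete blocks = floor(1101 / 30) = 36
Logical qubits = 36 * 2
= 72

72


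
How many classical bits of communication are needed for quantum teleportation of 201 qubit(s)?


Quantum teleportation requires 2 classical bits per qubit teleported.
201 qubit(s) -> 2 * 201 = 402 classical bits

402


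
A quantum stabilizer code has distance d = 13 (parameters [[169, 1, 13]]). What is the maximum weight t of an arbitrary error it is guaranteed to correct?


Code parameters: [[169, 1, 13]], distance d = 13.
Number of correctable errors = floor((d-1)/2)
= floor((13 - 1)/2)
= floor(12/2)
= 6

6


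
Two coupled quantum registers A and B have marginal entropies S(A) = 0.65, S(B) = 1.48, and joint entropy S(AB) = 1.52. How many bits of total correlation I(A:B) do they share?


I(A:B) = S(A) + S(B) - S(AB)
= 0.65 + 1.48 - 1.52
= 0.6100

0.6100


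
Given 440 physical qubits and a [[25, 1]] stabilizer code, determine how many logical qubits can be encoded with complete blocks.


Each code block uses 25 physical qubits for 1 logical qubit(s).
Number of complete blocks = floor(440 / 25) = 17
Logical qubits = 17 * 1
= 17

17


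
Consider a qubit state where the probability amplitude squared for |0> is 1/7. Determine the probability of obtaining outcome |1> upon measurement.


|alpha|^2 = 1/7 = 0.1429
|beta|^2 = 1 - 1/7 = 6/7 = 0.8571
P(|1>) = |beta|^2 = 0.8571

0.8571


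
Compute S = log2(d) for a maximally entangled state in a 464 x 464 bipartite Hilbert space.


For a maximally entangled state in d x d:
S = log2(d) = log2(464)
= 8.8580

8.8580


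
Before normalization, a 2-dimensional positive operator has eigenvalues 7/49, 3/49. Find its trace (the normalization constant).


tr(M) = sum of eigenvalues
= 7/49 + 3/49
= 10/49
= 0.2041

0.2041


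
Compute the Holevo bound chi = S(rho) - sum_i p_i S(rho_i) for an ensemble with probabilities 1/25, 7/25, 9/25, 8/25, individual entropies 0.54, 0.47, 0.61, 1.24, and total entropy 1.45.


chi = S(rho) - sum_i p_i * S(rho_i)
Weighted entropy = 1/25 * 0.54 + 7/25 * 0.47 + 9/25 * 0.61 + 8/25 * 1.24
= 0.7696
chi = 1.45 - 0.7696
= 0.6804

0.6804


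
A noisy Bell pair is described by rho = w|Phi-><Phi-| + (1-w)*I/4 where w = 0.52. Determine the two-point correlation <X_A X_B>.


|Phi-> = (|00> - |11>)/sqrt(2)
For the pure Bell state, <X_A X_B> = -1 (Bell-state Pauli correlator).
The maximally-mixed part I/4 has tr(I/4 * P tensor P) = 0 for any traceless Pauli P.
So <X_A X_B>_rho = w * (-1) + (1 - w) * 0
= 0.52 * (-1)
= -0.5200

-0.5200


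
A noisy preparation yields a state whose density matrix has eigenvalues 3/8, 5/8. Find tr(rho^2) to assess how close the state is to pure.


tr(rho^2) = sum of eigenvalues squared
= (3/8)^2 + (5/8)^2
= (9 + 25) / 64
= 34/64
= 0.5312

0.5312


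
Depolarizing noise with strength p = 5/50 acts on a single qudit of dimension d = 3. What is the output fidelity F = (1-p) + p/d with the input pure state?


F = (1-p) + p/d
= (1 - 0.1000) + 0.1000/3
= 0.9000 + 0.0333
= 0.9333

0.9333


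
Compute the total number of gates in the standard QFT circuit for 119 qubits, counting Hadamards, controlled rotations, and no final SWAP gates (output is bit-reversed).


Hadamard gates: 119
Controlled rotations: n*(n-1)/2 = 119*118/2 = 7021
SWAP gates: 0 (omitted)
Total = 119 + 7021
= 7140

7140


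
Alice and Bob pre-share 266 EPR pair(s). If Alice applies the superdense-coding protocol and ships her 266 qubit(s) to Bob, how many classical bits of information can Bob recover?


Superdense coding allows 2 classical bits per shared entangled pair.
266 pair(s) -> 2 * 266 = 532 classical bits

532


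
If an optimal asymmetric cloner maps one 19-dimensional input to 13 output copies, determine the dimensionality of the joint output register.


Output space = H^(tensor 13) where dim(H) = 19
dim = 19^13
= 361 (after 2 factors)
= 6859 (after 3 factors)
= 130321 (after 4 factors)
= 2476099 (after 5 factors)
= 47045881 (after 6 factors)
= 893871739 (after 7 factors)
= 16983563041 (after 8 factors)
= 322687697779 (after 9 factors)
= 6131066257801 (after 10 factors)
= 116490258898219 (after 11 factors)
= 2213314919066161 (after 12 factors)
= 42052983462257059 (after 13 factors)
= 42052983462257059

42052983462257059


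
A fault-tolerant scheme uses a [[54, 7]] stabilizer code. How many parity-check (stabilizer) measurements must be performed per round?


For an [[n,k]] stabilizer code:
Number of stabilizer generators = n - k
= 54 - 7
= 47

47


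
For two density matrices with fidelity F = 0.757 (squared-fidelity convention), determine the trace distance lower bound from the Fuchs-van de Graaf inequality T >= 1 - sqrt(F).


Fuchs-van de Graaf (squared-fidelity convention): 1 - sqrt(F) <= T <= sqrt(1 - F).
Lower bound: T >= 1 - sqrt(F)
sqrt(F) = sqrt(0.757) = 0.8701
T >= 1 - 0.8701
T >= 0.1299

0.1299


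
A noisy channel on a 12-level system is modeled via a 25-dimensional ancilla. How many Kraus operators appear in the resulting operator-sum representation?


Tracing out the environment in an orthonormal basis {|i>_E} gives Kraus operators K_i = <i|_E U |0>_E.
Number of Kraus operators = dim(H_env) = d_env
= 25

25


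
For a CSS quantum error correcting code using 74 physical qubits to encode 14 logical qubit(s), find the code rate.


Code rate R = k/n
= 14/74
= 0.1892

0.1892


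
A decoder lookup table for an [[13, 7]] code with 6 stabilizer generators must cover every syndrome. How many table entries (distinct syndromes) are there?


Each stabilizer generator gives a binary (+1 or -1) measurement outcome.
With 6 independent generators:
Total syndromes = 2^6
= 64

64
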